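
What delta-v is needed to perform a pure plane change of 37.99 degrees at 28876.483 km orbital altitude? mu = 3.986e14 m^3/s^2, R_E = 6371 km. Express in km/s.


r = 35247.4830 km = 3.5247483e+07 m
V = sqrt(mu/r) = 3362.8275 m/s
di = 37.99 deg = 0.6630506 rad
dV = 2*V*sin(di/2) = 2*3362.8275*sin(0.3315253)
dV = 2189.1041 m/s = 2.1891 km/s

2.1891 km/s


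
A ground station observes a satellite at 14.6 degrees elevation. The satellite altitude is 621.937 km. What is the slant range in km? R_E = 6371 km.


h = 621.937 km, el = 14.6 deg
d = -R_E*sin(el) + sqrt((R_E*sin(el))^2 + 2*R_E*h + h^2)
d = -6371.0000*sin(0.2548181) + sqrt((6371.0000*0.2520694)^2 + 2*6371.0000*621.937 + 621.937^2)
d = 1694.1495 km

1694.1495 km


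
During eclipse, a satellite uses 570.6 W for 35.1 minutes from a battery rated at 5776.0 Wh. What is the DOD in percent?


E_used = P * t / 60 = 570.6 * 35.1 / 60 = 333.8010 Wh
DOD = E_used / E_total * 100 = 333.8010 / 5776.0 * 100
DOD = 5.7791 %

5.7791 %


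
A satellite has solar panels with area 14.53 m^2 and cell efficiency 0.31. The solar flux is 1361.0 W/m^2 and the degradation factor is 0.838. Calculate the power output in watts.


P = area * eta * S * degradation
P = 14.53 * 0.31 * 1361.0 * 0.838
P = 5137.2352 W

5137.2352 W


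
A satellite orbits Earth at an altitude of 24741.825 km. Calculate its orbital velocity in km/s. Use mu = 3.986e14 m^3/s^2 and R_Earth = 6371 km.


r = R_E + alt = 6371.0 + 24741.825 = 31112.8250 km = 3.1112825e+07 m
v = sqrt(mu/r) = sqrt(3.986e14 / 3.1112825e+07) = 3579.3068 m/s = 3.5793 km/s

3.5793 km/s


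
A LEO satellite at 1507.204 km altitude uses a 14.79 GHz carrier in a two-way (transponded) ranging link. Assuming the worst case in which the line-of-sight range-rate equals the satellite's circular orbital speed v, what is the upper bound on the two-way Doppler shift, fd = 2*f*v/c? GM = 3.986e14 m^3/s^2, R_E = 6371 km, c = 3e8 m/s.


r = 7.878204e+06 m
v = sqrt(mu/r) = 7113.0365 m/s (worst-case radial velocity)
f = 14.79 GHz = 1.479e+10 Hz
fd = 2*f*v/c = 2*1.479e+10*7113.0365/3.0e+08
fd = 701345.3969 Hz

701345.3969 Hz


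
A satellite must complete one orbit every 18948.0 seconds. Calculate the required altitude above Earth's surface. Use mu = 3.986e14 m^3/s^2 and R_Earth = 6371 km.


T = 18948.0 s
r = (mu*T^2/(4*pi^2))^(1/3) = (3.986e14 * 18948.0^2 / (4*pi^2))^(1/3)
r = 1.536154e+07 m = 15361.5405 km
alt = r - R_E = 15361.5405 - 6371 = 8990.5405 km

8990.5405 km


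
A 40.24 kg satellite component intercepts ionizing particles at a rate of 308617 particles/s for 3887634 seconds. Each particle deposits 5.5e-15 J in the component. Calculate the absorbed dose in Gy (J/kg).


Total energy deposited = rate * time * E_per
  = 308617 * 3887634 * 5.5e-15 = 0.006598845 J
Dose = E_total / mass = 0.006598845 / 40.24
Dose = 1.6398719e-04 Gy

1.6399e-04 Gy


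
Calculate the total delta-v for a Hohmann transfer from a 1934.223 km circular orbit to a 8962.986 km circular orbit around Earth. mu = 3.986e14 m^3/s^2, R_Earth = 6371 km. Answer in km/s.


r1 = 8305.2230 km = 8.305223e+06 m
r2 = 15333.9860 km = 1.5333986e+07 m
dv1 = sqrt(mu/r1)*(sqrt(2*r2/(r1+r2)) - 1) = 963.0014 m/s
dv2 = sqrt(mu/r2)*(1 - sqrt(2*r1/(r1+r2))) = 824.6738 m/s
total dv = |dv1| + |dv2| = 963.0014 + 824.6738 = 1787.6753 m/s = 1.7877 km/s

1.7877 km/s


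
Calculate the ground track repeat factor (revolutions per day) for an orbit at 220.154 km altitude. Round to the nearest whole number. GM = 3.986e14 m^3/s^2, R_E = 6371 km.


r = 6.591154e+06 m
T = 2*pi*sqrt(r^3/mu) = 5325.4144 s = 88.7569 min
revs/day = 1440 / 88.7569 = 16.2241
Rounded: 16 revolutions per day

16 revolutions per day


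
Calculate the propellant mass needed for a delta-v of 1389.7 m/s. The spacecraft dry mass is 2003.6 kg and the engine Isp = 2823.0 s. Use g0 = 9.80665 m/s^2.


ve = Isp * g0 = 2823.0 * 9.80665 = 27684.172950 m/s
mass ratio = exp(dv/ve) = exp(1389.7/27684.172950) = 1.05147964
m_prop = m_dry * (mr - 1) = 2003.6 * (1.05147964 - 1)
m_prop = 103.1446 kg

103.1446 kg


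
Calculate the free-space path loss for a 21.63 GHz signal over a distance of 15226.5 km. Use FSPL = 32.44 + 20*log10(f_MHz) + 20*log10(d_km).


f = 21.63 GHz = 21630.0000 MHz
d = 15226.5 km
FSPL = 32.44 + 20*log10(21630.0000) + 20*log10(15226.5)
FSPL = 32.44 + 86.7011 + 83.6520
FSPL = 202.7931 dB

202.7931 dB


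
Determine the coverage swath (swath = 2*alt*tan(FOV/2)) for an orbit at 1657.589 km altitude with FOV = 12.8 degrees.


FOV = 12.8 deg = 0.2234021 rad
swath = 2 * alt * tan(FOV/2) = 2 * 1657.589 * tan(0.1117011)
swath = 2 * 1657.589 * 0.112168
swath = 371.8568 km

371.8568 km


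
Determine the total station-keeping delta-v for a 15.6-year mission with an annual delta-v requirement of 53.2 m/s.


dV = rate * years = 53.2 * 15.6
dV = 829.9200 m/s

829.9200 m/s


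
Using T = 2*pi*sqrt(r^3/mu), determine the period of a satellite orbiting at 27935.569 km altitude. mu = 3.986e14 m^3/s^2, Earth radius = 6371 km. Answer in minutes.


r = 34306.5690 km = 3.4306569e+07 m
T = 2*pi*sqrt(r^3/mu) = 2*pi*sqrt(4.0376797e+22 / 3.986e14)
T = 63237.8580 s = 1053.9643 min

1053.9643 minutes


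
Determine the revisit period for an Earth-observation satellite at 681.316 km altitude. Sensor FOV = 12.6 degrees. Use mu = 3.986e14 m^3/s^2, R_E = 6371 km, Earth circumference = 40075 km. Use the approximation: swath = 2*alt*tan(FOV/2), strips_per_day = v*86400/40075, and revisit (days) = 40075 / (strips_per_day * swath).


swath = 2*681.316*tan(0.1099557) = 150.4360 km
v = sqrt(mu/r) = 7518.0077 m/s = 7.5180 km/s
strips/day = v*86400/40075 = 7.5180*86400/40075 = 16.2085
coverage/day = strips * swath = 16.2085 * 150.4360 = 2438.3423 km
revisit = 40075 / 2438.3423 = 16.4353 days

16.4353 days


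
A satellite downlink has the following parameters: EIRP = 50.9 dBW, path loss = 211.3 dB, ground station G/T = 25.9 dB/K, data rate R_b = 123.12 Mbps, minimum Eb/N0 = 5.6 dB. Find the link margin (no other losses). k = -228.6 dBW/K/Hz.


C/N0 = EIRP - FSPL + G/T - k = 50.9 - 211.3 + 25.9 - (-228.6)
C/N0 = 94.1000 dB-Hz
R_b = 123.12 Mbps = 1.2312e+08 bps -> 10*log10(R_b) = 80.9033 dB-Hz
Eb/N0 = C/N0 - 10*log10(R_b) = 94.1000 - 80.9033 = 13.1967 dB
Margin = Eb/N0 - Eb/N0_req = 13.1967 - 5.6 = 7.5967 dB (link closes)

7.5967 dB


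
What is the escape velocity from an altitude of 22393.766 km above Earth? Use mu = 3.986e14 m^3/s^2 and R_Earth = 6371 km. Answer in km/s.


r = 6371.0 + 22393.766 = 28764.7660 km = 2.8764766e+07 m
v_esc = sqrt(2*mu/r) = sqrt(2*3.986e14 / 2.8764766e+07)
v_esc = 5264.4526 m/s = 5.2645 km/s

5.2645 km/s


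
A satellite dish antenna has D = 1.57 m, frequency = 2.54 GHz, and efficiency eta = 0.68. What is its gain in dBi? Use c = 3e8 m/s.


lambda = c/f = 3e8 / 2.54e+09 = 0.1181102 m
G = eta*(pi*D/lambda)^2 = 0.68*(pi*1.57/0.1181102)^2
G = 1185.8585 (linear)
G = 10*log10(1185.8585) = 30.7403 dBi

30.7403 dBi


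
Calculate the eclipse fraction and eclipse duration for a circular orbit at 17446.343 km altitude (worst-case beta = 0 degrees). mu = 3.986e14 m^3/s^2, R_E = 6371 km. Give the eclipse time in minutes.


r = 23817.3430 km
T = 609.6772 min
Eclipse fraction = arcsin(R_E/r)/pi = arcsin(6371.0000/23817.3430)/pi
= arcsin(0.2674942)/pi = 0.0861956
Eclipse duration = 0.0861956 * 609.6772 = 52.5515 min

52.5515 minutes


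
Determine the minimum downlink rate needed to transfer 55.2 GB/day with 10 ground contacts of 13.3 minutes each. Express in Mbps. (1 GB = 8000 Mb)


total contact time = 10 * 13.3 * 60 = 7980.0000 s
data = 55.2 GB = 441600.0000 Mb
rate = 441600.0000 / 7980.0000 = 55.3383 Mbps

55.3383 Mbps


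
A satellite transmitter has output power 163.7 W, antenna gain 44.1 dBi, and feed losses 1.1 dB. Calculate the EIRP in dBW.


Pt = 163.7 W = 22.1405 dBW
EIRP = Pt_dBW + Gt - losses = 22.1405 + 44.1 - 1.1 = 65.1405 dBW

65.1405 dBW


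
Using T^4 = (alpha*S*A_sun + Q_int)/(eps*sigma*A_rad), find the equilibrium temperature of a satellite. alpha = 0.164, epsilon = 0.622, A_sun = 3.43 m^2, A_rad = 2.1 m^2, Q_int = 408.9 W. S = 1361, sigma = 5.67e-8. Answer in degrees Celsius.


Numerator = alpha*S*A_sun + Q_int = 0.164*1361*3.43 + 408.9 = 1174.4897 W
Denominator = eps*sigma*A_rad = 0.622*5.67e-8*2.1 = 7.406154e-08 W/K^4
T^4 = 1.5858295e+10 K^4
T = 354.8658 K = 81.7158 C

81.7158 degrees Celsius


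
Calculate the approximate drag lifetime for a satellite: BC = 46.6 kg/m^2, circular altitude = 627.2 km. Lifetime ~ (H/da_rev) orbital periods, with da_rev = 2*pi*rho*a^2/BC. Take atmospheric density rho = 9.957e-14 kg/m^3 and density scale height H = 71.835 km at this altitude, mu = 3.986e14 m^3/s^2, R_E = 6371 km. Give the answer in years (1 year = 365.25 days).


a = R_E + alt = 6998.2000 km = 6.9982e+06 m
da_rev = 2*pi*rho*a^2/BC = 2*pi*9.957e-14*(6.9982e+06)^2/46.6 = 0.657499094 m per revolution
N = H/da_rev = 71835.0000 m / 0.657499094 m = 109254.9034 revolutions
P = 2*pi*sqrt(a^3/mu) = 5826.2719 s
lifetime = N*P = 109254.9034 * 5826.2719 = 6.3654877e+08 s = 7367.4626 days
years = 7367.4626 / 365.25 = 20.1710 years

20.1710 years


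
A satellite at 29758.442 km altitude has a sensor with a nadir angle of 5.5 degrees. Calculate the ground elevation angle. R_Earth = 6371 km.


r = R_E + alt = 36129.4420 km
Law of sines in the satellite / Earth-center / ground-point triangle:
  sin(nadir)/R_E = sin(90 + el)/r  =>  cos(el) = (r/R_E)*sin(nadir)
cos(el) = (36129.4420 / 6371.0000) * sin(5.5 deg) = 0.5435338
el = arccos(0.5435338) = 57.0755 deg
(Earth-central angle = 90 - nadir - el = 27.4245 deg)

57.0755 degrees


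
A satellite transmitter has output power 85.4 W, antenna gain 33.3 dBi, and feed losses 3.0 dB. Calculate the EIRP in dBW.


Pt = 85.4 W = 19.3146 dBW
EIRP = Pt_dBW + Gt - losses = 19.3146 + 33.3 - 3.0 = 49.6146 dBW

49.6146 dBW


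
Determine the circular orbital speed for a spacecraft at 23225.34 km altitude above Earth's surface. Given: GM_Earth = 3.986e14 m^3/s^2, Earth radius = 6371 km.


r = R_E + alt = 6371.0 + 23225.34 = 29596.3400 km = 2.959634e+07 m
v = sqrt(mu/r) = sqrt(3.986e14 / 2.959634e+07) = 3669.8612 m/s = 3.6699 km/s

3.6699 km/s


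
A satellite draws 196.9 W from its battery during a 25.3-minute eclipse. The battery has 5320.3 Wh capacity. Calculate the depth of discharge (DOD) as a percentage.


E_used = P * t / 60 = 196.9 * 25.3 / 60 = 83.0262 Wh
DOD = E_used / E_total * 100 = 83.0262 / 5320.3 * 100
DOD = 1.5606 %

1.5606 %


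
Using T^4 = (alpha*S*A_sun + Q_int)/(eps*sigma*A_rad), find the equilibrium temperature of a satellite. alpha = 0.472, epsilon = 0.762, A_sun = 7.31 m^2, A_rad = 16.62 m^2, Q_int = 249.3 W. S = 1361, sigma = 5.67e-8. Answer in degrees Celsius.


Numerator = alpha*S*A_sun + Q_int = 0.472*1361*7.31 + 249.3 = 4945.1855 W
Denominator = eps*sigma*A_rad = 0.762*5.67e-8*16.62 = 7.1807375e-07 W/K^4
T^4 = 6.8867377e+09 K^4
T = 288.0736 K = 14.9236 C

14.9236 degrees Celsius


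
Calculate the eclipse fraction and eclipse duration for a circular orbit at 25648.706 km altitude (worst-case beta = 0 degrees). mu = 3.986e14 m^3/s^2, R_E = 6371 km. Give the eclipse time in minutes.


r = 32019.7060 km
T = 950.3553 min
Eclipse fraction = arcsin(R_E/r)/pi = arcsin(6371.0000/32019.7060)/pi
= arcsin(0.1989712)/pi = 0.06376003
Eclipse duration = 0.06376003 * 950.3553 = 60.5947 min

60.5947 minutes


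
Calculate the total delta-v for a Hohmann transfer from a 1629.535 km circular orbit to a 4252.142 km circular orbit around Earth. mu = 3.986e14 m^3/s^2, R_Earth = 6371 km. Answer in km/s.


r1 = 8000.5350 km = 8.000535e+06 m
r2 = 10623.1420 km = 1.0623142e+07 m
dv1 = sqrt(mu/r1)*(sqrt(2*r2/(r1+r2)) - 1) = 480.6257 m/s
dv2 = sqrt(mu/r2)*(1 - sqrt(2*r1/(r1+r2))) = 447.6581 m/s
total dv = |dv1| + |dv2| = 480.6257 + 447.6581 = 928.2838 m/s = 0.9282838 km/s

0.9283 km/s


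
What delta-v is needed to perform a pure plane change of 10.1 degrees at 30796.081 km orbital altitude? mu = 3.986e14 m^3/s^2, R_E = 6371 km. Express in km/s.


r = 37167.0810 km = 3.7167081e+07 m
V = sqrt(mu/r) = 3274.8350 m/s
di = 10.1 deg = 0.1762783 rad
dV = 2*V*sin(di/2) = 2*3274.8350*sin(0.08813913)
dV = 576.5350 m/s = 0.576535 km/s

0.5765 km/s


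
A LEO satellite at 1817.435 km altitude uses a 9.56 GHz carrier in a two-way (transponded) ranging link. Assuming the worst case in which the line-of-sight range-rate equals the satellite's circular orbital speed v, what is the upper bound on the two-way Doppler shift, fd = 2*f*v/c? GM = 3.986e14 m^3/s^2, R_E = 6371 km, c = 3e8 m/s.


r = 8.188435e+06 m
v = sqrt(mu/r) = 6976.9915 m/s (worst-case radial velocity)
f = 9.56 GHz = 9.56e+09 Hz
fd = 2*f*v/c = 2*9.56e+09*6976.9915/3.0e+08
fd = 444666.9253 Hz

444666.9253 Hz


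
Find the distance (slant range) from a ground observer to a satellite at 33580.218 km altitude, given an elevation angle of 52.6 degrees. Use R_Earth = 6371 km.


h = 33580.218 km, el = 52.6 deg
d = -R_E*sin(el) + sqrt((R_E*sin(el))^2 + 2*R_E*h + h^2)
d = -6371.0000*sin(0.9180432) + sqrt((6371.0000*0.7944146)^2 + 2*6371.0000*33580.218 + 33580.218^2)
d = 34702.1606 km

34702.1606 km


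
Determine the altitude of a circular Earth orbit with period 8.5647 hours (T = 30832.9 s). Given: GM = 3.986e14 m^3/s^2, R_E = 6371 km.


T = 30832.9 s
r = (mu*T^2/(4*pi^2))^(1/3) = (3.986e14 * 30832.9^2 / (4*pi^2))^(1/3)
r = 2.1252112e+07 m = 21252.1123 km
alt = r - R_E = 21252.1123 - 6371 = 14881.1123 km

14881.1123 km


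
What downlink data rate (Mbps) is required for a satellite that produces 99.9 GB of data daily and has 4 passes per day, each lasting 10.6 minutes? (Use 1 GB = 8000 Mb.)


total contact time = 4 * 10.6 * 60 = 2544.0000 s
data = 99.9 GB = 799200.0000 Mb
rate = 799200.0000 / 2544.0000 = 314.1509 Mbps

314.1509 Mbps


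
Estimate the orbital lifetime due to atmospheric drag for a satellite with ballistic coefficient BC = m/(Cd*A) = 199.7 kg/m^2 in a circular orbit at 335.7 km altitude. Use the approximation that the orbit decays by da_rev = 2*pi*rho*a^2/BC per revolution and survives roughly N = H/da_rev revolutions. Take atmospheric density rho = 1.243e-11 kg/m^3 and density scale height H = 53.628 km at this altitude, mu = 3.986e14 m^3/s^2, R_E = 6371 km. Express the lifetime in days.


a = R_E + alt = 6706.7000 km = 6.7067e+06 m
da_rev = 2*pi*rho*a^2/BC = 2*pi*1.243e-11*(6.7067e+06)^2/199.7 = 17.591007 m per revolution
N = H/da_rev = 53628.0000 m / 17.591007 m = 3048.6032 revolutions
P = 2*pi*sqrt(a^3/mu) = 5466.0618 s
lifetime = N*P = 3048.6032 * 5466.0618 = 1.6663854e+07 s = 192.8687 days

192.8687 days


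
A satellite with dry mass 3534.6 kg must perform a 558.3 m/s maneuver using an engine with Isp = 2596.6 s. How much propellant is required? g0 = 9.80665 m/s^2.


ve = Isp * g0 = 2596.6 * 9.80665 = 25463.947390 m/s
mass ratio = exp(dv/ve) = exp(558.3/25463.947390) = 1.02216724
m_prop = m_dry * (mr - 1) = 3534.6 * (1.02216724 - 1)
m_prop = 78.3523 kg

78.3523 kg


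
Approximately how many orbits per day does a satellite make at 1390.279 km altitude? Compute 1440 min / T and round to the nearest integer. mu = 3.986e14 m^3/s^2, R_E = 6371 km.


r = 7.761279e+06 m
T = 2*pi*sqrt(r^3/mu) = 6804.7342 s = 113.4122 min
revs/day = 1440 / 113.4122 = 12.6970
Rounded: 13 revolutions per day

13 revolutions per day


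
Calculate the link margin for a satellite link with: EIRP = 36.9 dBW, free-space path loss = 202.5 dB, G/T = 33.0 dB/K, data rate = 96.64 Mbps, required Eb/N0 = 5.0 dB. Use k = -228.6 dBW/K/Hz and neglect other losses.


C/N0 = EIRP - FSPL + G/T - k = 36.9 - 202.5 + 33.0 - (-228.6)
C/N0 = 96.0000 dB-Hz
R_b = 96.64 Mbps = 9.664e+07 bps -> 10*log10(R_b) = 79.8516 dB-Hz
Eb/N0 = C/N0 - 10*log10(R_b) = 96.0000 - 79.8516 = 16.1484 dB
Margin = Eb/N0 - Eb/N0_req = 16.1484 - 5.0 = 11.1484 dB (link closes)

11.1484 dB


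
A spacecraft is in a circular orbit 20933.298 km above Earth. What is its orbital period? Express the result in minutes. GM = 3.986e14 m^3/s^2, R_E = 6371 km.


r = 27304.2980 km = 2.7304298e+07 m
T = 2*pi*sqrt(r^3/mu) = 2*pi*sqrt(2.0356028e+22 / 3.986e14)
T = 44901.1789 s = 748.3530 min

748.3530 minutes


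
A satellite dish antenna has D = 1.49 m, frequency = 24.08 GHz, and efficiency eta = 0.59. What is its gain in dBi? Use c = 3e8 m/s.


lambda = c/f = 3e8 / 2.408e+10 = 0.01245847 m
G = eta*(pi*D/lambda)^2 = 0.59*(pi*1.49/0.01245847)^2
G = 83290.3620 (linear)
G = 10*log10(83290.3620) = 49.2059 dBi

49.2059 dBi


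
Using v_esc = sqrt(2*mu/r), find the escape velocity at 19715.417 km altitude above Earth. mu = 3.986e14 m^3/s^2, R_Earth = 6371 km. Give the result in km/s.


r = 6371.0 + 19715.417 = 26086.4170 km = 2.6086417e+07 m
v_esc = sqrt(2*mu/r) = sqrt(2*3.986e14 / 2.6086417e+07)
v_esc = 5528.1069 m/s = 5.5281 km/s

5.5281 km/s


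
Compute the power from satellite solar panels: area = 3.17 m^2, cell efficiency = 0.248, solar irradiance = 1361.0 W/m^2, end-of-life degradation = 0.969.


P = area * eta * S * degradation
P = 3.17 * 0.248 * 1361.0 * 0.969
P = 1036.7949 W

1036.7949 W


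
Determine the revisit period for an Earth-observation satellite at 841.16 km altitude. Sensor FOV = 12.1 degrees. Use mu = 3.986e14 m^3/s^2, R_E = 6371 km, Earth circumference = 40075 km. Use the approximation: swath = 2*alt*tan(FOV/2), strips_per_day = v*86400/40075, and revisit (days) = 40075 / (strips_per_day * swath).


swath = 2*841.16*tan(0.1055924) = 178.3034 km
v = sqrt(mu/r) = 7434.2296 m/s = 7.4342 km/s
strips/day = v*86400/40075 = 7.4342*86400/40075 = 16.0279
coverage/day = strips * swath = 16.0279 * 178.3034 = 2857.8264 km
revisit = 40075 / 2857.8264 = 14.0229 days

14.0229 days


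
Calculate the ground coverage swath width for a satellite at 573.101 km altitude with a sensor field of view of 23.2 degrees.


FOV = 23.2 deg = 0.4049164 rad
swath = 2 * alt * tan(FOV/2) = 2 * 573.101 * tan(0.2024582)
swath = 2 * 573.101 * 0.2052705
swath = 235.2815 km

235.2815 km


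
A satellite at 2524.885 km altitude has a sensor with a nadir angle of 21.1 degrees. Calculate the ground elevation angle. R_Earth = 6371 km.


r = R_E + alt = 8895.8850 km
Law of sines in the satellite / Earth-center / ground-point triangle:
  sin(nadir)/R_E = sin(90 + el)/r  =>  cos(el) = (r/R_E)*sin(nadir)
cos(el) = (8895.8850 / 6371.0000) * sin(21.1 deg) = 0.5026668
el = arccos(0.5026668) = 59.8234 deg
(Earth-central angle = 90 - nadir - el = 9.0766 deg)

59.8234 degrees


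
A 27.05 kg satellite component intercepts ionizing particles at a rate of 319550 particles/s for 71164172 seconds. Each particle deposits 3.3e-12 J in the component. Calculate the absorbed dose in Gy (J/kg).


Total energy deposited = rate * time * E_per
  = 319550 * 71164172 * 3.3e-12 = 75.0437 J
Dose = E_total / mass = 75.0437 / 27.05
Dose = 2.7743 Gy

2.7743 Gy


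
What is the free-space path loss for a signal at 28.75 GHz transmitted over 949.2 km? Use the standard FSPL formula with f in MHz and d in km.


f = 28.75 GHz = 28750.0000 MHz
d = 949.2 km
FSPL = 32.44 + 20*log10(28750.0000) + 20*log10(949.2)
FSPL = 32.44 + 89.1728 + 59.5472
FSPL = 181.1599 dB

181.1599 dB


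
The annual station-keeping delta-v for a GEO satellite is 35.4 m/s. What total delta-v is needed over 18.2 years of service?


dV = rate * years = 35.4 * 18.2
dV = 644.2800 m/s

644.2800 m/s


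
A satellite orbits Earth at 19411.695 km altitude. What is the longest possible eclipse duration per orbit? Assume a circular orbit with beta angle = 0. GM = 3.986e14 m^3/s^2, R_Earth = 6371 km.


r = 25782.6950 km
T = 686.6769 min
Eclipse fraction = arcsin(R_E/r)/pi = arcsin(6371.0000/25782.6950)/pi
= arcsin(0.2471037)/pi = 0.07947884
Eclipse duration = 0.07947884 * 686.6769 = 54.5763 min

54.5763 minutes


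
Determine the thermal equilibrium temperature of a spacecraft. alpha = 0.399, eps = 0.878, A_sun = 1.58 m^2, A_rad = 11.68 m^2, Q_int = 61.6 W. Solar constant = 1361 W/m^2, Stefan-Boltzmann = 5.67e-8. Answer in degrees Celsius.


Numerator = alpha*S*A_sun + Q_int = 0.399*1361*1.58 + 61.6 = 919.6016 W
Denominator = eps*sigma*A_rad = 0.878*5.67e-8*11.68 = 5.8146077e-07 W/K^4
T^4 = 1.5815368e+09 K^4
T = 199.4205 K = -73.7295 C

-73.7295 degrees Celsius


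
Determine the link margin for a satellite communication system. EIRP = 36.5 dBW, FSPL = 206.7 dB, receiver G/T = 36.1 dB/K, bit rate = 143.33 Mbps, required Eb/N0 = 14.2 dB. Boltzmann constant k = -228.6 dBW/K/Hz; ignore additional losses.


C/N0 = EIRP - FSPL + G/T - k = 36.5 - 206.7 + 36.1 - (-228.6)
C/N0 = 94.5000 dB-Hz
R_b = 143.33 Mbps = 1.4333e+08 bps -> 10*log10(R_b) = 81.5634 dB-Hz
Eb/N0 = C/N0 - 10*log10(R_b) = 94.5000 - 81.5634 = 12.9366 dB
Margin = Eb/N0 - Eb/N0_req = 12.9366 - 14.2 = -1.2634 dB (negative margin: link does not close)

-1.2634 dB


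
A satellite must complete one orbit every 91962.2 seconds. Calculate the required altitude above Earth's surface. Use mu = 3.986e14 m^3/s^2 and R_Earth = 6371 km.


T = 91962.2 s
r = (mu*T^2/(4*pi^2))^(1/3) = (3.986e14 * 91962.2^2 / (4*pi^2))^(1/3)
r = 4.4035076e+07 m = 44035.0764 km
alt = r - R_E = 44035.0764 - 6371 = 37664.0764 km

37664.0764 km


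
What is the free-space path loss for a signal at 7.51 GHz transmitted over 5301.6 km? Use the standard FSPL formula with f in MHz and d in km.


f = 7.51 GHz = 7510.0000 MHz
d = 5301.6 km
FSPL = 32.44 + 20*log10(7510.0000) + 20*log10(5301.6)
FSPL = 32.44 + 77.5128 + 74.4881
FSPL = 184.4409 dB

184.4409 dB


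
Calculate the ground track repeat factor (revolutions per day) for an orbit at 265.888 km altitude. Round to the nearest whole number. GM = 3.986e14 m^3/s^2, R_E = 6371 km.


r = 6.636888e+06 m
T = 2*pi*sqrt(r^3/mu) = 5380.9376 s = 89.6823 min
revs/day = 1440 / 89.6823 = 16.0567
Rounded: 16 revolutions per day

16 revolutions per day


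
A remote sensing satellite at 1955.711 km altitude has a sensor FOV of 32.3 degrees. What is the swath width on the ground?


FOV = 32.3 deg = 0.5637413 rad
swath = 2 * alt * tan(FOV/2) = 2 * 1955.711 * tan(0.2818707)
swath = 2 * 1955.711 * 0.2895808
swath = 1132.6726 km

1132.6726 km


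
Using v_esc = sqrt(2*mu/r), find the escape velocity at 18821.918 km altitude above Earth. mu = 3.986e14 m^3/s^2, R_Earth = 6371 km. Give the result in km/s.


r = 6371.0 + 18821.918 = 25192.9180 km = 2.5192918e+07 m
v_esc = sqrt(2*mu/r) = sqrt(2*3.986e14 / 2.5192918e+07)
v_esc = 5625.2834 m/s = 5.6253 km/s

5.6253 km/s


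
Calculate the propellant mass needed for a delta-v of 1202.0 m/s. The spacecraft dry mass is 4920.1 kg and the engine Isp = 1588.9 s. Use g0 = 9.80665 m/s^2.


ve = Isp * g0 = 1588.9 * 9.80665 = 15581.786185 m/s
mass ratio = exp(dv/ve) = exp(1202.0/15581.786185) = 1.08019475
m_prop = m_dry * (mr - 1) = 4920.1 * (1.08019475 - 1)
m_prop = 394.5662 kg

394.5662 kg


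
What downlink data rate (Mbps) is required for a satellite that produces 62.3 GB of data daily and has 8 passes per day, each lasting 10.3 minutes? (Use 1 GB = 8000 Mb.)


total contact time = 8 * 10.3 * 60 = 4944.0000 s
data = 62.3 GB = 498400.0000 Mb
rate = 498400.0000 / 4944.0000 = 100.8091 Mbps

100.8091 Mbps


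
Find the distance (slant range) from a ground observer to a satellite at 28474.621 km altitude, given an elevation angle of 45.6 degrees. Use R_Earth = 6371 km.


h = 28474.621 km, el = 45.6 deg
d = -R_E*sin(el) + sqrt((R_E*sin(el))^2 + 2*R_E*h + h^2)
d = -6371.0000*sin(0.7958701) + sqrt((6371.0000*0.7144727)^2 + 2*6371.0000*28474.621 + 28474.621^2)
d = 30007.4277 km

30007.4277 km


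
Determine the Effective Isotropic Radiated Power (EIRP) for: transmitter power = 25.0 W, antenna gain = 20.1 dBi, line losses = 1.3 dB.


Pt = 25.0 W = 13.9794 dBW
EIRP = Pt_dBW + Gt - losses = 13.9794 + 20.1 - 1.3 = 32.7794 dBW

32.7794 dBW


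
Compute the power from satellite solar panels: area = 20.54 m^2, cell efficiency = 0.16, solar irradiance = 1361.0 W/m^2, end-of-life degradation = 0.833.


P = area * eta * S * degradation
P = 20.54 * 0.16 * 1361.0 * 0.833
P = 3725.8344 W

3725.8344 W


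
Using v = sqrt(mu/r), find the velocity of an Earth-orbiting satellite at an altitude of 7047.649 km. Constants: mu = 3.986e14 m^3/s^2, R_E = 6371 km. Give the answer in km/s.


r = R_E + alt = 6371.0 + 7047.649 = 13418.6490 km = 1.3418649e+07 m
v = sqrt(mu/r) = sqrt(3.986e14 / 1.3418649e+07) = 5450.2227 m/s = 5.4502 km/s

5.4502 km/s


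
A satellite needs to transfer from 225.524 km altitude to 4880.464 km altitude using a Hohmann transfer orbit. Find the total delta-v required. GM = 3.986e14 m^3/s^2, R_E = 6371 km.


r1 = 6596.5240 km = 6.596524e+06 m
r2 = 11251.4640 km = 1.1251464e+07 m
dv1 = sqrt(mu/r1)*(sqrt(2*r2/(r1+r2)) - 1) = 955.0254 m/s
dv2 = sqrt(mu/r2)*(1 - sqrt(2*r1/(r1+r2))) = 834.7025 m/s
total dv = |dv1| + |dv2| = 955.0254 + 834.7025 = 1789.7279 m/s = 1.7897 km/s

1.7897 km/s


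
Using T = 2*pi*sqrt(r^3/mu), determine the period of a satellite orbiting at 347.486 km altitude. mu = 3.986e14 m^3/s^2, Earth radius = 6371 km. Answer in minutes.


r = 6718.4860 km = 6.718486e+06 m
T = 2*pi*sqrt(r^3/mu) = 2*pi*sqrt(3.0325938e+20 / 3.986e14)
T = 5480.4768 s = 91.3413 min

91.3413 minutes


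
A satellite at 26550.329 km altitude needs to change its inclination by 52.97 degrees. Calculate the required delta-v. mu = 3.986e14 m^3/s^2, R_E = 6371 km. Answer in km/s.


r = 32921.3290 km = 3.2921329e+07 m
V = sqrt(mu/r) = 3479.6052 m/s
di = 52.97 deg = 0.9245009 rad
dV = 2*V*sin(di/2) = 2*3479.6052*sin(0.4622505)
dV = 3103.5538 m/s = 3.1036 km/s

3.1036 km/s


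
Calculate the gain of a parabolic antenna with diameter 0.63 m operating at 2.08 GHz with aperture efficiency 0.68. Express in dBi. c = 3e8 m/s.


lambda = c/f = 3e8 / 2.08e+09 = 0.1442308 m
G = eta*(pi*D/lambda)^2 = 0.68*(pi*0.63/0.1442308)^2
G = 128.0483 (linear)
G = 10*log10(128.0483) = 21.0737 dBi

21.0737 dBi


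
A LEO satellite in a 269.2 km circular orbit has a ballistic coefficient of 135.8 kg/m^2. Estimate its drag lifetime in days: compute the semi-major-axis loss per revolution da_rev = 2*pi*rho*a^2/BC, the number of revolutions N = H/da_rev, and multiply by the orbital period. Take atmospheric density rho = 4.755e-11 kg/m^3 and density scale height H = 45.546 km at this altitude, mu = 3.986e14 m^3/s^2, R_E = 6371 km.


a = R_E + alt = 6640.2000 km = 6.6402e+06 m
da_rev = 2*pi*rho*a^2/BC = 2*pi*4.755e-11*(6.6402e+06)^2/135.8 = 97.004737 m per revolution
N = H/da_rev = 45546.0000 m / 97.004737 m = 469.5235 revolutions
P = 2*pi*sqrt(a^3/mu) = 5384.9660 s
lifetime = N*P = 469.5235 * 5384.9660 = 2.5283679e+06 s = 29.2635 days

29.2635 days


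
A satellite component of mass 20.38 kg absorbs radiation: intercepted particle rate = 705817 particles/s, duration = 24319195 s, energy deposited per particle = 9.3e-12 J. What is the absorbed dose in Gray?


Total energy deposited = rate * time * E_per
  = 705817 * 24319195 * 9.3e-12 = 159.6336 J
Dose = E_total / mass = 159.6336 / 20.38
Dose = 7.8329 Gy

7.8329 Gy


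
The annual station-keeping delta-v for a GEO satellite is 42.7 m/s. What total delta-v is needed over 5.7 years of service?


dV = rate * years = 42.7 * 5.7
dV = 243.3900 m/s

243.3900 m/s


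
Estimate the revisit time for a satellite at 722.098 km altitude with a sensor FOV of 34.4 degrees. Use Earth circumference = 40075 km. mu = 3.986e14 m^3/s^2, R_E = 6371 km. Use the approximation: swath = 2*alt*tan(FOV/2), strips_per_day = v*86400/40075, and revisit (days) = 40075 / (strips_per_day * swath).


swath = 2*722.098*tan(0.3001966) = 447.0533 km
v = sqrt(mu/r) = 7496.3640 m/s = 7.4964 km/s
strips/day = v*86400/40075 = 7.4964*86400/40075 = 16.1618
coverage/day = strips * swath = 16.1618 * 447.0533 = 7225.2058 km
revisit = 40075 / 7225.2058 = 5.5466 days

5.5466 days


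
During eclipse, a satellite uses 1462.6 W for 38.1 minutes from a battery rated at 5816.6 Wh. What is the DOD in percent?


E_used = P * t / 60 = 1462.6 * 38.1 / 60 = 928.7510 Wh
DOD = E_used / E_total * 100 = 928.7510 / 5816.6 * 100
DOD = 15.9672 %

15.9672 %


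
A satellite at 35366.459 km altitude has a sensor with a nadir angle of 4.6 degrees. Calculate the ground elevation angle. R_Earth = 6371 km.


r = R_E + alt = 41737.4590 km
Law of sines in the satellite / Earth-center / ground-point triangle:
  sin(nadir)/R_E = sin(90 + el)/r  =>  cos(el) = (r/R_E)*sin(nadir)
cos(el) = (41737.4590 / 6371.0000) * sin(4.6 deg) = 0.5253962
el = arccos(0.5253962) = 58.3051 deg
(Earth-central angle = 90 - nadir - el = 27.0949 deg)

58.3051 degrees


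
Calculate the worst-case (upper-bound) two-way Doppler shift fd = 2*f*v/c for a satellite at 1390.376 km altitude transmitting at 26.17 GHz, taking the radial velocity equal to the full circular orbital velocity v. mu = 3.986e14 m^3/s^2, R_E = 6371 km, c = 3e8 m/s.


r = 7.761376e+06 m
v = sqrt(mu/r) = 7166.3710 m/s (worst-case radial velocity)
f = 26.17 GHz = 2.617e+10 Hz
fd = 2*f*v/c = 2*2.617e+10*7166.3710/3.0e+08
fd = 1.2502929e+06 Hz

1.2503e+06 Hz


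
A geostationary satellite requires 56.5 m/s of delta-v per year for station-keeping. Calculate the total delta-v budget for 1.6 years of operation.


dV = rate * years = 56.5 * 1.6
dV = 90.4000 m/s

90.4000 m/s


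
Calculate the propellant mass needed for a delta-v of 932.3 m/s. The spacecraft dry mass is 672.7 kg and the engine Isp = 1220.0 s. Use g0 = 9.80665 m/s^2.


ve = Isp * g0 = 1220.0 * 9.80665 = 11964.113000 m/s
mass ratio = exp(dv/ve) = exp(932.3/11964.113000) = 1.08104126
m_prop = m_dry * (mr - 1) = 672.7 * (1.08104126 - 1)
m_prop = 54.5165 kg

54.5165 kg


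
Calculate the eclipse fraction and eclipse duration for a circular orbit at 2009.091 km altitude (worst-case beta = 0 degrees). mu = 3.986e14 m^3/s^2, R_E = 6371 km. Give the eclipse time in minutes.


r = 8380.0910 km
T = 127.2428 min
Eclipse fraction = arcsin(R_E/r)/pi = arcsin(6371.0000/8380.0910)/pi
= arcsin(0.7602543)/pi = 0.2749257
Eclipse duration = 0.2749257 * 127.2428 = 34.9823 min

34.9823 minutes


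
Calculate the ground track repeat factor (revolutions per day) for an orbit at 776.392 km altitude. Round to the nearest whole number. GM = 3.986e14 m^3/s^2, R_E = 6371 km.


r = 7.147392e+06 m
T = 2*pi*sqrt(r^3/mu) = 6013.5735 s = 100.2262 min
revs/day = 1440 / 100.2262 = 14.3675
Rounded: 14 revolutions per day

14 revolutions per day


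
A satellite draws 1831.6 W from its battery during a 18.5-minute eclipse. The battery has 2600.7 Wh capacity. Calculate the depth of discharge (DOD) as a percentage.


E_used = P * t / 60 = 1831.6 * 18.5 / 60 = 564.7433 Wh
DOD = E_used / E_total * 100 = 564.7433 / 2600.7 * 100
DOD = 21.7151 %

21.7151 %


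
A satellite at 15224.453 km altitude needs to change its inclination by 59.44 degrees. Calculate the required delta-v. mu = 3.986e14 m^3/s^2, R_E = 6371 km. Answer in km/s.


r = 21595.4530 km = 2.1595453e+07 m
V = sqrt(mu/r) = 4296.2296 m/s
di = 59.44 deg = 1.0374 rad
dV = 2*V*sin(di/2) = 2*4296.2296*sin(0.5187119)
dV = 4259.8135 m/s = 4.2598 km/s

4.2598 km/s


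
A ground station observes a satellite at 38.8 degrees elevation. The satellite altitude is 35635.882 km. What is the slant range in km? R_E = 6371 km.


h = 35635.882 km, el = 38.8 deg
d = -R_E*sin(el) + sqrt((R_E*sin(el))^2 + 2*R_E*h + h^2)
d = -6371.0000*sin(0.6771877) + sqrt((6371.0000*0.6266038)^2 + 2*6371.0000*35635.882 + 35635.882^2)
d = 37720.3189 km

37720.3189 km


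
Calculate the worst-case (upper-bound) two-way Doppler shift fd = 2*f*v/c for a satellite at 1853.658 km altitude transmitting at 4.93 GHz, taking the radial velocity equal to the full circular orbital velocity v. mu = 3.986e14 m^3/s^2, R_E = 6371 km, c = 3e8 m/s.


r = 8.224658e+06 m
v = sqrt(mu/r) = 6961.6105 m/s (worst-case radial velocity)
f = 4.93 GHz = 4.93e+09 Hz
fd = 2*f*v/c = 2*4.93e+09*6961.6105/3.0e+08
fd = 228804.9329 Hz

228804.9329 Hz


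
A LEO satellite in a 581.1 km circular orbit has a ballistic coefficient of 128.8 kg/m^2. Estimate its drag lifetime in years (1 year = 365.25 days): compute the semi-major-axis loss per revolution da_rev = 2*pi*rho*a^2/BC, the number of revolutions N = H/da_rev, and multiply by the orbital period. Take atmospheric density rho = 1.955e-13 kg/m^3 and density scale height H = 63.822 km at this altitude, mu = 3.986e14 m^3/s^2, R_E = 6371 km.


a = R_E + alt = 6952.1000 km = 6.9521e+06 m
da_rev = 2*pi*rho*a^2/BC = 2*pi*1.955e-13*(6.9521e+06)^2/128.8 = 0.460938292 m per revolution
N = H/da_rev = 63822.0000 m / 0.460938292 m = 138461.0503 revolutions
P = 2*pi*sqrt(a^3/mu) = 5768.7967 s
lifetime = N*P = 138461.0503 * 5768.7967 = 7.9875366e+08 s = 9244.8340 days
years = 9244.8340 / 365.25 = 25.3110 years

25.3110 years


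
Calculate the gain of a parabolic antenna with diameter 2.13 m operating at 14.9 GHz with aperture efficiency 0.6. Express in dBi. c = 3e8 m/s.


lambda = c/f = 3e8 / 1.49e+10 = 0.02013423 m
G = eta*(pi*D/lambda)^2 = 0.6*(pi*2.13/0.02013423)^2
G = 66273.5493 (linear)
G = 10*log10(66273.5493) = 48.2134 dBi

48.2134 dBi


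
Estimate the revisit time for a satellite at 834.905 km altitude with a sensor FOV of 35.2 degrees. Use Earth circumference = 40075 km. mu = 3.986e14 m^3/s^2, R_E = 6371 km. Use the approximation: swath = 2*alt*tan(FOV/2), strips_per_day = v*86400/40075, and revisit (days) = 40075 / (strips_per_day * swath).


swath = 2*834.905*tan(0.3071779) = 529.6949 km
v = sqrt(mu/r) = 7437.4555 m/s = 7.4375 km/s
strips/day = v*86400/40075 = 7.4375*86400/40075 = 16.0348
coverage/day = strips * swath = 16.0348 * 529.6949 = 8493.5728 km
revisit = 40075 / 8493.5728 = 4.7183 days

4.7183 days


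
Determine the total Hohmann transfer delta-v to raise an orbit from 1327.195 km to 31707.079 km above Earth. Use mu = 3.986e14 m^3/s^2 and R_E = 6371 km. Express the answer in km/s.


r1 = 7698.1950 km = 7.698195e+06 m
r2 = 38078.0790 km = 3.8078079e+07 m
dv1 = sqrt(mu/r1)*(sqrt(2*r2/(r1+r2)) - 1) = 2085.5314 m/s
dv2 = sqrt(mu/r2)*(1 - sqrt(2*r1/(r1+r2))) = 1359.0453 m/s
total dv = |dv1| + |dv2| = 2085.5314 + 1359.0453 = 3444.5767 m/s = 3.4446 km/s

3.4446 km/s


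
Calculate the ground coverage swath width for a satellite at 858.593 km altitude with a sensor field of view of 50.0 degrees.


FOV = 50.0 deg = 0.8726646 rad
swath = 2 * alt * tan(FOV/2) = 2 * 858.593 * tan(0.4363323)
swath = 2 * 858.593 * 0.4663077
swath = 800.7370 km

800.7370 km


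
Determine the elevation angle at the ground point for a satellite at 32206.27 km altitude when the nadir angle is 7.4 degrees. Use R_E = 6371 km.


r = R_E + alt = 38577.2700 km
Law of sines in the satellite / Earth-center / ground-point triangle:
  sin(nadir)/R_E = sin(90 + el)/r  =>  cos(el) = (r/R_E)*sin(nadir)
cos(el) = (38577.2700 / 6371.0000) * sin(7.4 deg) = 0.7798748
el = arccos(0.7798748) = 38.7509 deg
(Earth-central angle = 90 - nadir - el = 43.8491 deg)

38.7509 degrees


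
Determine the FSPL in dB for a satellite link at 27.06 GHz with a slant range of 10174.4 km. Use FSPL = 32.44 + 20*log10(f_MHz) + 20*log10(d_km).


f = 27.06 GHz = 27060.0000 MHz
d = 10174.4 km
FSPL = 32.44 + 20*log10(27060.0000) + 20*log10(10174.4)
FSPL = 32.44 + 88.6466 + 80.1502
FSPL = 201.2367 dB

201.2367 dB


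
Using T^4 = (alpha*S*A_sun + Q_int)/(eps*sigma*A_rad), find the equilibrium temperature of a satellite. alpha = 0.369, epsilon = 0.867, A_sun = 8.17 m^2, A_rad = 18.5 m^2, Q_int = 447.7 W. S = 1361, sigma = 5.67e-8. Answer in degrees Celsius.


Numerator = alpha*S*A_sun + Q_int = 0.369*1361*8.17 + 447.7 = 4550.7475 W
Denominator = eps*sigma*A_rad = 0.867*5.67e-8*18.5 = 9.0943965e-07 W/K^4
T^4 = 5.0039027e+09 K^4
T = 265.9667 K = -7.1833 C

-7.1833 degrees Celsius


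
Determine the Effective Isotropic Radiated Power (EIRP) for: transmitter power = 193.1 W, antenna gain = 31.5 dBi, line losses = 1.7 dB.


Pt = 193.1 W = 22.8578 dBW
EIRP = Pt_dBW + Gt - losses = 22.8578 + 31.5 - 1.7 = 52.6578 dBW

52.6578 dBW


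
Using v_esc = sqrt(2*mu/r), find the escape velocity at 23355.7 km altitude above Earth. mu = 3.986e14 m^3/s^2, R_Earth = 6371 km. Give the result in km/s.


r = 6371.0 + 23355.7 = 29726.7000 km = 2.97267e+07 m
v_esc = sqrt(2*mu/r) = sqrt(2*3.986e14 / 2.97267e+07)
v_esc = 5178.5753 m/s = 5.1786 km/s

5.1786 km/s


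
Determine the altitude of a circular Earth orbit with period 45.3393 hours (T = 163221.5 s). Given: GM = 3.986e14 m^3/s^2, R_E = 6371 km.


T = 163221.5 s
r = (mu*T^2/(4*pi^2))^(1/3) = (3.986e14 * 163221.5^2 / (4*pi^2))^(1/3)
r = 6.4552158e+07 m = 64552.1575 km
alt = r - R_E = 64552.1575 - 6371 = 58181.1575 km

58181.1575 km


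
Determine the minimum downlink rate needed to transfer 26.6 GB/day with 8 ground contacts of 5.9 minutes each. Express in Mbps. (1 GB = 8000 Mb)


total contact time = 8 * 5.9 * 60 = 2832.0000 s
data = 26.6 GB = 212800.0000 Mb
rate = 212800.0000 / 2832.0000 = 75.1412 Mbps

75.1412 Mbps


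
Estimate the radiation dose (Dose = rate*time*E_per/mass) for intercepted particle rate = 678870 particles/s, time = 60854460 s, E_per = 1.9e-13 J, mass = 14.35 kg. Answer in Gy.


Total energy deposited = rate * time * E_per
  = 678870 * 60854460 * 1.9e-13 = 7.8493 J
Dose = E_total / mass = 7.8493 / 14.35
Dose = 0.5469917 Gy

0.5470 Gy


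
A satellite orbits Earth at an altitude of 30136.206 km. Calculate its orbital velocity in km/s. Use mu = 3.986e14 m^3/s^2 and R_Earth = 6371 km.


r = R_E + alt = 6371.0 + 30136.206 = 36507.2060 km = 3.6507206e+07 m
v = sqrt(mu/r) = sqrt(3.986e14 / 3.6507206e+07) = 3304.2991 m/s = 3.3043 km/s

3.3043 km/s


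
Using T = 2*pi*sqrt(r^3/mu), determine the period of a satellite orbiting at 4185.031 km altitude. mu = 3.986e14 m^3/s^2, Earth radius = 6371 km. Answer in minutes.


r = 10556.0310 km = 1.0556031e+07 m
T = 2*pi*sqrt(r^3/mu) = 2*pi*sqrt(1.1762563e+21 / 3.986e14)
T = 10793.4978 s = 179.8916 min

179.8916 minutes


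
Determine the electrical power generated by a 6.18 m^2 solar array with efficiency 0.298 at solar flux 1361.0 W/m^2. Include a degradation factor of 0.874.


P = area * eta * S * degradation
P = 6.18 * 0.298 * 1361.0 * 0.874
P = 2190.6566 W

2190.6566 W


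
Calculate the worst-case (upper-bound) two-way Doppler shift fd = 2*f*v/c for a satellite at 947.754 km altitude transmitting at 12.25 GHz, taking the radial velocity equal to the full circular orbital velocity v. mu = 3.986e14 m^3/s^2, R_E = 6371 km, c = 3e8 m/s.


r = 7.318754e+06 m
v = sqrt(mu/r) = 7379.8931 m/s (worst-case radial velocity)
f = 12.25 GHz = 1.225e+10 Hz
fd = 2*f*v/c = 2*1.225e+10*7379.8931/3.0e+08
fd = 602691.2717 Hz

602691.2717 Hz


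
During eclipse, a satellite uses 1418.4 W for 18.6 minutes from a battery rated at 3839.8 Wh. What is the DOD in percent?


E_used = P * t / 60 = 1418.4 * 18.6 / 60 = 439.7040 Wh
DOD = E_used / E_total * 100 = 439.7040 / 3839.8 * 100
DOD = 11.4512 %

11.4512 %


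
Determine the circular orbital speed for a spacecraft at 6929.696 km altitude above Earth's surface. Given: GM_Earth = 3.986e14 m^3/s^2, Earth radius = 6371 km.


r = R_E + alt = 6371.0 + 6929.696 = 13300.6960 km = 1.3300696e+07 m
v = sqrt(mu/r) = sqrt(3.986e14 / 1.3300696e+07) = 5474.3362 m/s = 5.4743 km/s

5.4743 km/s


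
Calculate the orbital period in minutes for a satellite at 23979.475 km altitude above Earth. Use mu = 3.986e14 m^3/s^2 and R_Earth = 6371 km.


r = 30350.4750 km = 3.0350475e+07 m
T = 2*pi*sqrt(r^3/mu) = 2*pi*sqrt(2.795738e+22 / 3.986e14)
T = 52621.0439 s = 877.0174 min

877.0174 minutes


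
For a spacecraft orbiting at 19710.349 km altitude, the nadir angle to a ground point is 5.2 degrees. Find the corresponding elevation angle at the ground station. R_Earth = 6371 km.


r = R_E + alt = 26081.3490 km
Law of sines in the satellite / Earth-center / ground-point triangle:
  sin(nadir)/R_E = sin(90 + el)/r  =>  cos(el) = (r/R_E)*sin(nadir)
cos(el) = (26081.3490 / 6371.0000) * sin(5.2 deg) = 0.3710281
el = arccos(0.3710281) = 68.2210 deg
(Earth-central angle = 90 - nadir - el = 16.5790 deg)

68.2210 degrees
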